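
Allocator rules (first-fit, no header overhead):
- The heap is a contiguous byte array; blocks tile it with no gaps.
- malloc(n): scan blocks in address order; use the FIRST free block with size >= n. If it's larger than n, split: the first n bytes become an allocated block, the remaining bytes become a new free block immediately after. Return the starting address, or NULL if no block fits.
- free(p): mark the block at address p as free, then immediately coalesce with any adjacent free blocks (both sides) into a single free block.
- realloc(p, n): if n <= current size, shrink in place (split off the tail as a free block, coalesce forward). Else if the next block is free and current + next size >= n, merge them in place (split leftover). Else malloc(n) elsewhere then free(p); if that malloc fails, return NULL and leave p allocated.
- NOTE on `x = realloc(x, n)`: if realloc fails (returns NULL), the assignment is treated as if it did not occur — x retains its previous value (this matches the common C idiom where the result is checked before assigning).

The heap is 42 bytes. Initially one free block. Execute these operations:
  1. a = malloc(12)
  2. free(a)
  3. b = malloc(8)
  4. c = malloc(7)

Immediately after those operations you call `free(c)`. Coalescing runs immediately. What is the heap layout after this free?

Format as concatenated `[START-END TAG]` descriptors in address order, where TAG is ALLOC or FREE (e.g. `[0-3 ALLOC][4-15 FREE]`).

Answer: [0-7 ALLOC][8-41 FREE]

Derivation:
Op 1: a = malloc(12) -> a = 0; heap: [0-11 ALLOC][12-41 FREE]
Op 2: free(a) -> (freed a); heap: [0-41 FREE]
Op 3: b = malloc(8) -> b = 0; heap: [0-7 ALLOC][8-41 FREE]
Op 4: c = malloc(7) -> c = 8; heap: [0-7 ALLOC][8-14 ALLOC][15-41 FREE]
free(c): c = 8 -> block [8-14 ALLOC]; mark free, coalesce with adjacent free neighbors -> [0-7 ALLOC][8-41 FREE]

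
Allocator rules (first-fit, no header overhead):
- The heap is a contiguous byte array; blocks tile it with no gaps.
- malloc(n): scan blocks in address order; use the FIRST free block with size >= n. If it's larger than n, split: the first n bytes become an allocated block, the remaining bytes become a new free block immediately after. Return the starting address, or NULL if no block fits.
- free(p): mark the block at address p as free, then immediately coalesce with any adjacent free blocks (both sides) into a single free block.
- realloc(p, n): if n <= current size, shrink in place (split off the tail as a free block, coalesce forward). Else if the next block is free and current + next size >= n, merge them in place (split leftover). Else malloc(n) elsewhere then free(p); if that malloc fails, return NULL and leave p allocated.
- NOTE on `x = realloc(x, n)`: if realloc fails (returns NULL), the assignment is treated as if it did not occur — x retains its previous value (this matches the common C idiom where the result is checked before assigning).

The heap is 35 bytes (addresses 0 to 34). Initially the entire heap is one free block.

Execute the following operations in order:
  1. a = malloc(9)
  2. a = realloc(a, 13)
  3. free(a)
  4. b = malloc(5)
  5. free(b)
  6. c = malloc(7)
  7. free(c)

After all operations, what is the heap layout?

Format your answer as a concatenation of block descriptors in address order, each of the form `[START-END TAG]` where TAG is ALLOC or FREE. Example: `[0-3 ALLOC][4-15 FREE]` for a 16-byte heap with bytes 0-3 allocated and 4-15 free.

Op 1: a = malloc(9) -> a = 0; heap: [0-8 ALLOC][9-34 FREE]
Op 2: a = realloc(a, 13) -> a = 0; heap: [0-12 ALLOC][13-34 FREE]
Op 3: free(a) -> (freed a); heap: [0-34 FREE]
Op 4: b = malloc(5) -> b = 0; heap: [0-4 ALLOC][5-34 FREE]
Op 5: free(b) -> (freed b); heap: [0-34 FREE]
Op 6: c = malloc(7) -> c = 0; heap: [0-6 ALLOC][7-34 FREE]
Op 7: free(c) -> (freed c); heap: [0-34 FREE]

Answer: [0-34 FREE]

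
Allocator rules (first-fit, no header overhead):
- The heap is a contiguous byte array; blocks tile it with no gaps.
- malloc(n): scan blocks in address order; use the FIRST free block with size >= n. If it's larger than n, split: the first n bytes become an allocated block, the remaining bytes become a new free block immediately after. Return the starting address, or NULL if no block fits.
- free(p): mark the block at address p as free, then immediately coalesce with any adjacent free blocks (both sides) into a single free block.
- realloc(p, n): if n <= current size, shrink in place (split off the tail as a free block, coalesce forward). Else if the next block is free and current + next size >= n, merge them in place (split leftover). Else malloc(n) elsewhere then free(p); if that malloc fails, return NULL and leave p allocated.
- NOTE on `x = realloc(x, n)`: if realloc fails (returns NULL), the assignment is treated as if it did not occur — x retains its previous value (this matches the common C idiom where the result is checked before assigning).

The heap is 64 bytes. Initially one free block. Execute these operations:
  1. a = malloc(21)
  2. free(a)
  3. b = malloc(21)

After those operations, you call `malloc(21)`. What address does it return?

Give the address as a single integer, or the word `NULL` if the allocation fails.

Op 1: a = malloc(21) -> a = 0; heap: [0-20 ALLOC][21-63 FREE]
Op 2: free(a) -> (freed a); heap: [0-63 FREE]
Op 3: b = malloc(21) -> b = 0; heap: [0-20 ALLOC][21-63 FREE]
malloc(21): first-fit scan over [0-20 ALLOC][21-63 FREE] -> 21

Answer: 21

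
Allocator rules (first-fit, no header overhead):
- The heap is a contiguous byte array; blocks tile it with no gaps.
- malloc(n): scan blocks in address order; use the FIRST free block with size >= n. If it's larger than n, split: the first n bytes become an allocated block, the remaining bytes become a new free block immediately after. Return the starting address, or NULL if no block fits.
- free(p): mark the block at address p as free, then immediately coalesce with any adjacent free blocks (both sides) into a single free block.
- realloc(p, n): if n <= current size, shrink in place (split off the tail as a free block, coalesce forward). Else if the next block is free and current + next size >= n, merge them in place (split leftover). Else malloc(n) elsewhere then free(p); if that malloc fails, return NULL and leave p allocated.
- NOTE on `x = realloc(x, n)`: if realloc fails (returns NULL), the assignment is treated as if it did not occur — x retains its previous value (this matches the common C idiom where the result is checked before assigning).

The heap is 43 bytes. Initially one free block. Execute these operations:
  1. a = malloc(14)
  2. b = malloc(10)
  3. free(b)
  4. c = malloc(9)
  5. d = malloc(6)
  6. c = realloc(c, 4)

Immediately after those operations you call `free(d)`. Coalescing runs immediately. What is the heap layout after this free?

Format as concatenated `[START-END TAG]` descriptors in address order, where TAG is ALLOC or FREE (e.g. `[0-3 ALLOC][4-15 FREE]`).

Op 1: a = malloc(14) -> a = 0; heap: [0-13 ALLOC][14-42 FREE]
Op 2: b = malloc(10) -> b = 14; heap: [0-13 ALLOC][14-23 ALLOC][24-42 FREE]
Op 3: free(b) -> (freed b); heap: [0-13 ALLOC][14-42 FREE]
Op 4: c = malloc(9) -> c = 14; heap: [0-13 ALLOC][14-22 ALLOC][23-42 FREE]
Op 5: d = malloc(6) -> d = 23; heap: [0-13 ALLOC][14-22 ALLOC][23-28 ALLOC][29-42 FREE]
Op 6: c = realloc(c, 4) -> c = 14; heap: [0-13 ALLOC][14-17 ALLOC][18-22 FREE][23-28 ALLOC][29-42 FREE]
free(d): d = 23 -> block [23-28 ALLOC]; mark free, coalesce with adjacent free neighbors -> [0-13 ALLOC][14-17 ALLOC][18-42 FREE]

Answer: [0-13 ALLOC][14-17 ALLOC][18-42 FREE]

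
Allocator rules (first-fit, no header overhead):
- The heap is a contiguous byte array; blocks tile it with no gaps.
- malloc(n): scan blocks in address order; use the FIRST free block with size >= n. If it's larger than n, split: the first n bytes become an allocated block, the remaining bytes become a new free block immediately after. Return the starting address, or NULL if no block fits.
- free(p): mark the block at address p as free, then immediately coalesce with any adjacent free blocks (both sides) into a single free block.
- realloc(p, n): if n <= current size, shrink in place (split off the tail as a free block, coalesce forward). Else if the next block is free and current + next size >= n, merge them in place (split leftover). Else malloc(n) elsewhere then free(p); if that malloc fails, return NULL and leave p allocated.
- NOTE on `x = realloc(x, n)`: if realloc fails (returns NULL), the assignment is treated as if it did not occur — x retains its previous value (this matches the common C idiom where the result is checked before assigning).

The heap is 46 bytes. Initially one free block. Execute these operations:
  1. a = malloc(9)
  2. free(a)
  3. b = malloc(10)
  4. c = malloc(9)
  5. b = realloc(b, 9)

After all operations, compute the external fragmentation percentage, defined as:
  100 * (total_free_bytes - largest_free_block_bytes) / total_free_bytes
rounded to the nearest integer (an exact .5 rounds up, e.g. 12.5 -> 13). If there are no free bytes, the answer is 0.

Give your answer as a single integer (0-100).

Op 1: a = malloc(9) -> a = 0; heap: [0-8 ALLOC][9-45 FREE]
Op 2: free(a) -> (freed a); heap: [0-45 FREE]
Op 3: b = malloc(10) -> b = 0; heap: [0-9 ALLOC][10-45 FREE]
Op 4: c = malloc(9) -> c = 10; heap: [0-9 ALLOC][10-18 ALLOC][19-45 FREE]
Op 5: b = realloc(b, 9) -> b = 0; heap: [0-8 ALLOC][9-9 FREE][10-18 ALLOC][19-45 FREE]
Free blocks: [1 27] total_free=28 largest=27 -> 100*(28-27)/28 = 100/28 ≈ 3.571 -> rounds to 4

Answer: 4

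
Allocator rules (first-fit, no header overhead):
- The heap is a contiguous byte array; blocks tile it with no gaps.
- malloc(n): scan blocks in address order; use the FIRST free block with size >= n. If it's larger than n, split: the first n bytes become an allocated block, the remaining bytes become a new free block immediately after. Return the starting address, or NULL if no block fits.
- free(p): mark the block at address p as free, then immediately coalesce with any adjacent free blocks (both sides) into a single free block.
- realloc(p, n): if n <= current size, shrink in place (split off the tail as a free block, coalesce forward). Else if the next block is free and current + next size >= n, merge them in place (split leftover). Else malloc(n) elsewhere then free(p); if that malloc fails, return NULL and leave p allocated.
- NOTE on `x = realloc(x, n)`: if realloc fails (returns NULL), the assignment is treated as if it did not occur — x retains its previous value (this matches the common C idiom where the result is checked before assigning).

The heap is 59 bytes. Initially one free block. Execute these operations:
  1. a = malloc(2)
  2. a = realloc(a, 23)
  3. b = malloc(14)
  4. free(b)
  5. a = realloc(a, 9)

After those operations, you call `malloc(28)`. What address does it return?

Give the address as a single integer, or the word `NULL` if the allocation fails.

Answer: 9

Derivation:
Op 1: a = malloc(2) -> a = 0; heap: [0-1 ALLOC][2-58 FREE]
Op 2: a = realloc(a, 23) -> a = 0; heap: [0-22 ALLOC][23-58 FREE]
Op 3: b = malloc(14) -> b = 23; heap: [0-22 ALLOC][23-36 ALLOC][37-58 FREE]
Op 4: free(b) -> (freed b); heap: [0-22 ALLOC][23-58 FREE]
Op 5: a = realloc(a, 9) -> a = 0; heap: [0-8 ALLOC][9-58 FREE]
malloc(28): first-fit scan over [0-8 ALLOC][9-58 FREE] -> 9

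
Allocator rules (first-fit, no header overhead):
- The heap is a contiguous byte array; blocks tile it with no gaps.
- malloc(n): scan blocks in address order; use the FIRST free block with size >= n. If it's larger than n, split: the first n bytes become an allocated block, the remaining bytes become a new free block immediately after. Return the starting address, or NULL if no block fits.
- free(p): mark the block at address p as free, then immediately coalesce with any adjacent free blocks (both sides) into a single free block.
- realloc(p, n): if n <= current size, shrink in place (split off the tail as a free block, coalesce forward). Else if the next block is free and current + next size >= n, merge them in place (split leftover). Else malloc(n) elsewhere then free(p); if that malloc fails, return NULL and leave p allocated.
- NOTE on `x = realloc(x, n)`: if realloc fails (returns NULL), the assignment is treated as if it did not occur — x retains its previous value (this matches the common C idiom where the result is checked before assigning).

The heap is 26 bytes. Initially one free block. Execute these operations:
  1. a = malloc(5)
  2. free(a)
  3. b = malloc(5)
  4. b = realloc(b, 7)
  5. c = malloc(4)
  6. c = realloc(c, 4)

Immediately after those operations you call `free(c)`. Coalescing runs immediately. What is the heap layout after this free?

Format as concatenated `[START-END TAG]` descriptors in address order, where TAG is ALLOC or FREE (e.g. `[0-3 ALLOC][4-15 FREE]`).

Answer: [0-6 ALLOC][7-25 FREE]

Derivation:
Op 1: a = malloc(5) -> a = 0; heap: [0-4 ALLOC][5-25 FREE]
Op 2: free(a) -> (freed a); heap: [0-25 FREE]
Op 3: b = malloc(5) -> b = 0; heap: [0-4 ALLOC][5-25 FREE]
Op 4: b = realloc(b, 7) -> b = 0; heap: [0-6 ALLOC][7-25 FREE]
Op 5: c = malloc(4) -> c = 7; heap: [0-6 ALLOC][7-10 ALLOC][11-25 FREE]
Op 6: c = realloc(c, 4) -> c = 7; heap: [0-6 ALLOC][7-10 ALLOC][11-25 FREE]
free(c): c = 7 -> block [7-10 ALLOC]; mark free, coalesce with adjacent free neighbors -> [0-6 ALLOC][7-25 FREE]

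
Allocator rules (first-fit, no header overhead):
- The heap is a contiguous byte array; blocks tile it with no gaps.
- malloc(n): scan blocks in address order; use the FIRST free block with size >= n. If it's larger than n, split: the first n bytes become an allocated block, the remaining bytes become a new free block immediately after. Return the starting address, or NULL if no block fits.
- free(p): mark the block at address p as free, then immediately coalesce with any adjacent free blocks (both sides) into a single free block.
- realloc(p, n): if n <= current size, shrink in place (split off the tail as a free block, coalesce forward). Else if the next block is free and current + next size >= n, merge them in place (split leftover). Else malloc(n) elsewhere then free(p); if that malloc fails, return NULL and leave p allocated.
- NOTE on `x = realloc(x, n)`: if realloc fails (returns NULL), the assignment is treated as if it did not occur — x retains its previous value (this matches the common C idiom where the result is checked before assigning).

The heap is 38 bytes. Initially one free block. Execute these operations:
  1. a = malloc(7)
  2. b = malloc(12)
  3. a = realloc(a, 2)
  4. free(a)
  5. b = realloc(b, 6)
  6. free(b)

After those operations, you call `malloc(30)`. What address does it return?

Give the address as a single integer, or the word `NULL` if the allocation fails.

Answer: 0

Derivation:
Op 1: a = malloc(7) -> a = 0; heap: [0-6 ALLOC][7-37 FREE]
Op 2: b = malloc(12) -> b = 7; heap: [0-6 ALLOC][7-18 ALLOC][19-37 FREE]
Op 3: a = realloc(a, 2) -> a = 0; heap: [0-1 ALLOC][2-6 FREE][7-18 ALLOC][19-37 FREE]
Op 4: free(a) -> (freed a); heap: [0-6 FREE][7-18 ALLOC][19-37 FREE]
Op 5: b = realloc(b, 6) -> b = 7; heap: [0-6 FREE][7-12 ALLOC][13-37 FREE]
Op 6: free(b) -> (freed b); heap: [0-37 FREE]
malloc(30): first-fit scan over [0-37 FREE] -> 0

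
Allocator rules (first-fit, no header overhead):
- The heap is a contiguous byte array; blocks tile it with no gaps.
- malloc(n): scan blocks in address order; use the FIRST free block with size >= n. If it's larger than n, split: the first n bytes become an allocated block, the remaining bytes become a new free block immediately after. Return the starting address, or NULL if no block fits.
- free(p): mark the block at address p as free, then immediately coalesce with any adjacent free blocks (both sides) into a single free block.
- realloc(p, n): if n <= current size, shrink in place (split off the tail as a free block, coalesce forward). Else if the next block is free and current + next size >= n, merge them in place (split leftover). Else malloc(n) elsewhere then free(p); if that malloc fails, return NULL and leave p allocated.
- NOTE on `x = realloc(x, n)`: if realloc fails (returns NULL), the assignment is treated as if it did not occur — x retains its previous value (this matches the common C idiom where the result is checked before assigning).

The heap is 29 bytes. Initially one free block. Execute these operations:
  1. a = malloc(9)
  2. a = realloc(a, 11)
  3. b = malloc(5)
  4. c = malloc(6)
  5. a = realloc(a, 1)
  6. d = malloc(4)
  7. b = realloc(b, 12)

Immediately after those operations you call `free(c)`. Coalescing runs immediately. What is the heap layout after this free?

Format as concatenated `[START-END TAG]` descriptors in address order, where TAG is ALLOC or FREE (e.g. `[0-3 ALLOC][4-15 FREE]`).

Answer: [0-0 ALLOC][1-4 ALLOC][5-10 FREE][11-15 ALLOC][16-28 FREE]

Derivation:
Op 1: a = malloc(9) -> a = 0; heap: [0-8 ALLOC][9-28 FREE]
Op 2: a = realloc(a, 11) -> a = 0; heap: [0-10 ALLOC][11-28 FREE]
Op 3: b = malloc(5) -> b = 11; heap: [0-10 ALLOC][11-15 ALLOC][16-28 FREE]
Op 4: c = malloc(6) -> c = 16; heap: [0-10 ALLOC][11-15 ALLOC][16-21 ALLOC][22-28 FREE]
Op 5: a = realloc(a, 1) -> a = 0; heap: [0-0 ALLOC][1-10 FREE][11-15 ALLOC][16-21 ALLOC][22-28 FREE]
Op 6: d = malloc(4) -> d = 1; heap: [0-0 ALLOC][1-4 ALLOC][5-10 FREE][11-15 ALLOC][16-21 ALLOC][22-28 FREE]
Op 7: b = realloc(b, 12) -> NULL (b unchanged); heap: [0-0 ALLOC][1-4 ALLOC][5-10 FREE][11-15 ALLOC][16-21 ALLOC][22-28 FREE]
free(c): c = 16 -> block [16-21 ALLOC]; mark free, coalesce with adjacent free neighbors -> [0-0 ALLOC][1-4 ALLOC][5-10 FREE][11-15 ALLOC][16-28 FREE]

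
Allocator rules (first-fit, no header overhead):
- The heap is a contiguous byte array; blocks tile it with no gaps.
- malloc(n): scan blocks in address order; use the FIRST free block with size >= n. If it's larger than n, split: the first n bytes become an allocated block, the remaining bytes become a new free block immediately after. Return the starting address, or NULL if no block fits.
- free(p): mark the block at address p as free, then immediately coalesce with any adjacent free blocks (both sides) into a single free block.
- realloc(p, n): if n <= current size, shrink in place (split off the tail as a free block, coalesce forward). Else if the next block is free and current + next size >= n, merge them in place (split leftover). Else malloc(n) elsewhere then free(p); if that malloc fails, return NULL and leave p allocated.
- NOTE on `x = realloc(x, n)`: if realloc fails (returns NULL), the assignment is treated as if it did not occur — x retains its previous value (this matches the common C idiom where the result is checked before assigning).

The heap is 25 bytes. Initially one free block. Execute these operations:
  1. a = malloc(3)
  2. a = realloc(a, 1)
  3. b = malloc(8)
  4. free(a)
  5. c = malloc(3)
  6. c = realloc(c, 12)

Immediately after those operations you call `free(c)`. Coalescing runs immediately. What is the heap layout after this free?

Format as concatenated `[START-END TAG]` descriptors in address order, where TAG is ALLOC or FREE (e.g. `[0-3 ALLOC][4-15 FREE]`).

Op 1: a = malloc(3) -> a = 0; heap: [0-2 ALLOC][3-24 FREE]
Op 2: a = realloc(a, 1) -> a = 0; heap: [0-0 ALLOC][1-24 FREE]
Op 3: b = malloc(8) -> b = 1; heap: [0-0 ALLOC][1-8 ALLOC][9-24 FREE]
Op 4: free(a) -> (freed a); heap: [0-0 FREE][1-8 ALLOC][9-24 FREE]
Op 5: c = malloc(3) -> c = 9; heap: [0-0 FREE][1-8 ALLOC][9-11 ALLOC][12-24 FREE]
Op 6: c = realloc(c, 12) -> c = 9; heap: [0-0 FREE][1-8 ALLOC][9-20 ALLOC][21-24 FREE]
free(c): c = 9 -> block [9-20 ALLOC]; mark free, coalesce with adjacent free neighbors -> [0-0 FREE][1-8 ALLOC][9-24 FREE]

Answer: [0-0 FREE][1-8 ALLOC][9-24 FREE]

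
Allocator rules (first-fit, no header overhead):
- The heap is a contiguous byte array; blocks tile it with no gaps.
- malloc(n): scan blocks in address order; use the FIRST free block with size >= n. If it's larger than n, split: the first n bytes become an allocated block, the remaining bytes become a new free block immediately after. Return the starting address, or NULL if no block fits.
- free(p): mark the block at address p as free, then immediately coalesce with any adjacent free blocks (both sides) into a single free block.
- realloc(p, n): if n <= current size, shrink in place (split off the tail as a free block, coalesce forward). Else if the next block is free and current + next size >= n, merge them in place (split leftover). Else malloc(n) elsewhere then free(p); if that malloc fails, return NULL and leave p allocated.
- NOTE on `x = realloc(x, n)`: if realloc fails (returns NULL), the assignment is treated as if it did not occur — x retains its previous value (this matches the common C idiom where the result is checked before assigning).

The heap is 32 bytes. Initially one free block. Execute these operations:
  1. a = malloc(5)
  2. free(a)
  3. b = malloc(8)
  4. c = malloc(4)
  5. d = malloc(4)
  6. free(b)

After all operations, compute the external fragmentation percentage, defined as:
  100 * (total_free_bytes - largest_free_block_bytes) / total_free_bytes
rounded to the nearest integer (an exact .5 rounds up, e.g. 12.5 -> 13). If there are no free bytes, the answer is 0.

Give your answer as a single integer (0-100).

Op 1: a = malloc(5) -> a = 0; heap: [0-4 ALLOC][5-31 FREE]
Op 2: free(a) -> (freed a); heap: [0-31 FREE]
Op 3: b = malloc(8) -> b = 0; heap: [0-7 ALLOC][8-31 FREE]
Op 4: c = malloc(4) -> c = 8; heap: [0-7 ALLOC][8-11 ALLOC][12-31 FREE]
Op 5: d = malloc(4) -> d = 12; heap: [0-7 ALLOC][8-11 ALLOC][12-15 ALLOC][16-31 FREE]
Op 6: free(b) -> (freed b); heap: [0-7 FREE][8-11 ALLOC][12-15 ALLOC][16-31 FREE]
Free blocks: [8 16] total_free=24 largest=16 -> 100*(24-16)/24 = 800/24 ≈ 33.333 -> rounds to 33

Answer: 33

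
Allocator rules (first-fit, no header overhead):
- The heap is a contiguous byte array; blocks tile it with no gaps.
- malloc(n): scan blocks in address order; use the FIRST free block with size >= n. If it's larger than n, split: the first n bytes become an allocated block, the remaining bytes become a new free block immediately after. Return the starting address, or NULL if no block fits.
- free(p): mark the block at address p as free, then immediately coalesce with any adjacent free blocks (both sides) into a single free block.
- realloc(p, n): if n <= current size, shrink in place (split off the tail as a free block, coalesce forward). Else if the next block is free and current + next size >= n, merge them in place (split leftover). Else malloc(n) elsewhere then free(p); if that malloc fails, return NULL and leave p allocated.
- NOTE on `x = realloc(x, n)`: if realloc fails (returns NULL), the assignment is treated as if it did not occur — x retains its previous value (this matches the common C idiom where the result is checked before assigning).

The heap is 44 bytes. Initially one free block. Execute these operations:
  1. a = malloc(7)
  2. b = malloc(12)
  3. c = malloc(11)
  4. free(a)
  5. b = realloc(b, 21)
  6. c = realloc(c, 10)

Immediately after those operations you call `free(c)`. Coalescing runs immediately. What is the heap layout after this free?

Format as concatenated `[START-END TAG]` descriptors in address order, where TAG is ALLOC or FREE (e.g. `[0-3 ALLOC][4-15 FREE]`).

Op 1: a = malloc(7) -> a = 0; heap: [0-6 ALLOC][7-43 FREE]
Op 2: b = malloc(12) -> b = 7; heap: [0-6 ALLOC][7-18 ALLOC][19-43 FREE]
Op 3: c = malloc(11) -> c = 19; heap: [0-6 ALLOC][7-18 ALLOC][19-29 ALLOC][30-43 FREE]
Op 4: free(a) -> (freed a); heap: [0-6 FREE][7-18 ALLOC][19-29 ALLOC][30-43 FREE]
Op 5: b = realloc(b, 21) -> NULL (b unchanged); heap: [0-6 FREE][7-18 ALLOC][19-29 ALLOC][30-43 FREE]
Op 6: c = realloc(c, 10) -> c = 19; heap: [0-6 FREE][7-18 ALLOC][19-28 ALLOC][29-43 FREE]
free(c): c = 19 -> block [19-28 ALLOC]; mark free, coalesce with adjacent free neighbors -> [0-6 FREE][7-18 ALLOC][19-43 FREE]

Answer: [0-6 FREE][7-18 ALLOC][19-43 FREE]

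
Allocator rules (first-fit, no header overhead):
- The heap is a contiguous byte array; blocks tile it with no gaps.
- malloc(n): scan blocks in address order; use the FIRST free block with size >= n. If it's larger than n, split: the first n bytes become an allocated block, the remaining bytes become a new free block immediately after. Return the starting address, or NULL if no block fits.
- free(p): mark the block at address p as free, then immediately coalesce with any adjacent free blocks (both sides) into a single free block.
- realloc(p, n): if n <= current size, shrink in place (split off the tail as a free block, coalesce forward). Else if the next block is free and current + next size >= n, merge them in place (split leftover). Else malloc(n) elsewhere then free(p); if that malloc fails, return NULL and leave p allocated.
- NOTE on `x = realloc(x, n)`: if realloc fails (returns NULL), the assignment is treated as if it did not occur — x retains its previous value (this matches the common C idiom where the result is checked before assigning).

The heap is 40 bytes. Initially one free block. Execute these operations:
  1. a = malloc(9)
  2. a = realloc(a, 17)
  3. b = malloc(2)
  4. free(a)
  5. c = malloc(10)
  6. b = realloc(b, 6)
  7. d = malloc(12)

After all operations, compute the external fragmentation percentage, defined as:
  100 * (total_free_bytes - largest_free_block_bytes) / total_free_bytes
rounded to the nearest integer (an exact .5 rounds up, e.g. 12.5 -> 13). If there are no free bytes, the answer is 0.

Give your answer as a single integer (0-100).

Op 1: a = malloc(9) -> a = 0; heap: [0-8 ALLOC][9-39 FREE]
Op 2: a = realloc(a, 17) -> a = 0; heap: [0-16 ALLOC][17-39 FREE]
Op 3: b = malloc(2) -> b = 17; heap: [0-16 ALLOC][17-18 ALLOC][19-39 FREE]
Op 4: free(a) -> (freed a); heap: [0-16 FREE][17-18 ALLOC][19-39 FREE]
Op 5: c = malloc(10) -> c = 0; heap: [0-9 ALLOC][10-16 FREE][17-18 ALLOC][19-39 FREE]
Op 6: b = realloc(b, 6) -> b = 17; heap: [0-9 ALLOC][10-16 FREE][17-22 ALLOC][23-39 FREE]
Op 7: d = malloc(12) -> d = 23; heap: [0-9 ALLOC][10-16 FREE][17-22 ALLOC][23-34 ALLOC][35-39 FREE]
Free blocks: [7 5] total_free=12 largest=7 -> 100*(12-7)/12 = 500/12 ≈ 41.667 -> rounds to 42

Answer: 42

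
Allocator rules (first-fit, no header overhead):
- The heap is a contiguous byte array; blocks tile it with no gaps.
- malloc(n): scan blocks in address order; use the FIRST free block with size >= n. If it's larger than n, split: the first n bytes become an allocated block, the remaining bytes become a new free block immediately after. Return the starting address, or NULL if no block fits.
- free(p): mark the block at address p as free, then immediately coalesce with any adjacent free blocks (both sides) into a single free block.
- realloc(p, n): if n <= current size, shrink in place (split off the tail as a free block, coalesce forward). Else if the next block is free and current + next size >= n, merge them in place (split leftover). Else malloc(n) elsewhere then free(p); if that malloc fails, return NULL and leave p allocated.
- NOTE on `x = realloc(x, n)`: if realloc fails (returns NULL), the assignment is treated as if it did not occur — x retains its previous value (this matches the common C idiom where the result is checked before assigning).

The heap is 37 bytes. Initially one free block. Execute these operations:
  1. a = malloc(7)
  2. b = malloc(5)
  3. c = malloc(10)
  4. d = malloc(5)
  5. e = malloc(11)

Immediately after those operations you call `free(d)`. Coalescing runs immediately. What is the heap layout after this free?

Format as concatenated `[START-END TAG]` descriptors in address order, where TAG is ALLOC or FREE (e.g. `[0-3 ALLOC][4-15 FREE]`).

Answer: [0-6 ALLOC][7-11 ALLOC][12-21 ALLOC][22-36 FREE]

Derivation:
Op 1: a = malloc(7) -> a = 0; heap: [0-6 ALLOC][7-36 FREE]
Op 2: b = malloc(5) -> b = 7; heap: [0-6 ALLOC][7-11 ALLOC][12-36 FREE]
Op 3: c = malloc(10) -> c = 12; heap: [0-6 ALLOC][7-11 ALLOC][12-21 ALLOC][22-36 FREE]
Op 4: d = malloc(5) -> d = 22; heap: [0-6 ALLOC][7-11 ALLOC][12-21 ALLOC][22-26 ALLOC][27-36 FREE]
Op 5: e = malloc(11) -> e = NULL; heap: [0-6 ALLOC][7-11 ALLOC][12-21 ALLOC][22-26 ALLOC][27-36 FREE]
free(d): d = 22 -> block [22-26 ALLOC]; mark free, coalesce with adjacent free neighbors -> [0-6 ALLOC][7-11 ALLOC][12-21 ALLOC][22-36 FREE]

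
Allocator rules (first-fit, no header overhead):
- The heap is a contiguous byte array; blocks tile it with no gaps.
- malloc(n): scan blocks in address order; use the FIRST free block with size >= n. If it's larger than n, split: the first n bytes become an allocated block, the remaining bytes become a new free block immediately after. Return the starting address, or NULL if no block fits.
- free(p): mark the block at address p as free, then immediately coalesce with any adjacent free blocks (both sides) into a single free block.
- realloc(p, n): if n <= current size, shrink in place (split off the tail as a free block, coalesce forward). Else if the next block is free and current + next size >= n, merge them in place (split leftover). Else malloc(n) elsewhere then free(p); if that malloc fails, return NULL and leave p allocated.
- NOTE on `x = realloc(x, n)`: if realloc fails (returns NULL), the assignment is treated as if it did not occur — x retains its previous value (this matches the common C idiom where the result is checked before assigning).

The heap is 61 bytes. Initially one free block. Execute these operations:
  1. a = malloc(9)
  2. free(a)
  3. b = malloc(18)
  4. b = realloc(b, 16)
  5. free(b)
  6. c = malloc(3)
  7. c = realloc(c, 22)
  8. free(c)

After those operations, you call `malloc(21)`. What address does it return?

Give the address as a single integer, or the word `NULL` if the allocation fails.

Answer: 0

Derivation:
Op 1: a = malloc(9) -> a = 0; heap: [0-8 ALLOC][9-60 FREE]
Op 2: free(a) -> (freed a); heap: [0-60 FREE]
Op 3: b = malloc(18) -> b = 0; heap: [0-17 ALLOC][18-60 FREE]
Op 4: b = realloc(b, 16) -> b = 0; heap: [0-15 ALLOC][16-60 FREE]
Op 5: free(b) -> (freed b); heap: [0-60 FREE]
Op 6: c = malloc(3) -> c = 0; heap: [0-2 ALLOC][3-60 FREE]
Op 7: c = realloc(c, 22) -> c = 0; heap: [0-21 ALLOC][22-60 FREE]
Op 8: free(c) -> (freed c); heap: [0-60 FREE]
malloc(21): first-fit scan over [0-60 FREE] -> 0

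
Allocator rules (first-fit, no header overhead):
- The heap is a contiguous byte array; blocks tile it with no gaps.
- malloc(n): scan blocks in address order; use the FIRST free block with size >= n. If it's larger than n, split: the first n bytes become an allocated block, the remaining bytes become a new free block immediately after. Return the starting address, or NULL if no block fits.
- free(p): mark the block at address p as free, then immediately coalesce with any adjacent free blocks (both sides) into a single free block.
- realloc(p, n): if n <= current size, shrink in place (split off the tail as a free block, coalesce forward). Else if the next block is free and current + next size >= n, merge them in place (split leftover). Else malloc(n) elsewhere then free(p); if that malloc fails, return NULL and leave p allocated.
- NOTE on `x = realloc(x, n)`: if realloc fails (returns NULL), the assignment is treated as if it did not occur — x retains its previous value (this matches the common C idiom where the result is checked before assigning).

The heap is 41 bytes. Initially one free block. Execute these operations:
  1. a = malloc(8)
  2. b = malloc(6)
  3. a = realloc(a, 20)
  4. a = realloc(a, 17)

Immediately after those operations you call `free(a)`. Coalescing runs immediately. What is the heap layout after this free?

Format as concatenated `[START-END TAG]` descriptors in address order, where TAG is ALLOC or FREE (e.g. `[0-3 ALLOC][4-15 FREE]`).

Op 1: a = malloc(8) -> a = 0; heap: [0-7 ALLOC][8-40 FREE]
Op 2: b = malloc(6) -> b = 8; heap: [0-7 ALLOC][8-13 ALLOC][14-40 FREE]
Op 3: a = realloc(a, 20) -> a = 14; heap: [0-7 FREE][8-13 ALLOC][14-33 ALLOC][34-40 FREE]
Op 4: a = realloc(a, 17) -> a = 14; heap: [0-7 FREE][8-13 ALLOC][14-30 ALLOC][31-40 FREE]
free(a): a = 14 -> block [14-30 ALLOC]; mark free, coalesce with adjacent free neighbors -> [0-7 FREE][8-13 ALLOC][14-40 FREE]

Answer: [0-7 FREE][8-13 ALLOC][14-40 FREE]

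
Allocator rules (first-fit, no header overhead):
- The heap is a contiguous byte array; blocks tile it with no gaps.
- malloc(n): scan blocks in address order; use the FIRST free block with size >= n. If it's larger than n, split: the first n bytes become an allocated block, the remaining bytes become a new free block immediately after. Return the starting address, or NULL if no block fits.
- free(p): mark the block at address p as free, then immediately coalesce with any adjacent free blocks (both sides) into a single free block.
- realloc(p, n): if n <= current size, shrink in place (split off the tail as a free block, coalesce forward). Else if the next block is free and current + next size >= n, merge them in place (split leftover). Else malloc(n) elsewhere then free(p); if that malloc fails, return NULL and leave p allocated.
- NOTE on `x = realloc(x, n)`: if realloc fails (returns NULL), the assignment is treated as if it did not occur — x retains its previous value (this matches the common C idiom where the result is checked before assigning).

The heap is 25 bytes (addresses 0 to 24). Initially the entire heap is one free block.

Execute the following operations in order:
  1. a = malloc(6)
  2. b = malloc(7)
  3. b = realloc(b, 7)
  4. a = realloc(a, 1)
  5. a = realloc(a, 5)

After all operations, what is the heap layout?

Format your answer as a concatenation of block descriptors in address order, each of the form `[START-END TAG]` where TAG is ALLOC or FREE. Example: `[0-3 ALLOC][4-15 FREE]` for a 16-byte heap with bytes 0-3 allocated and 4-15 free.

Op 1: a = malloc(6) -> a = 0; heap: [0-5 ALLOC][6-24 FREE]
Op 2: b = malloc(7) -> b = 6; heap: [0-5 ALLOC][6-12 ALLOC][13-24 FREE]
Op 3: b = realloc(b, 7) -> b = 6; heap: [0-5 ALLOC][6-12 ALLOC][13-24 FREE]
Op 4: a = realloc(a, 1) -> a = 0; heap: [0-0 ALLOC][1-5 FREE][6-12 ALLOC][13-24 FREE]
Op 5: a = realloc(a, 5) -> a = 0; heap: [0-4 ALLOC][5-5 FREE][6-12 ALLOC][13-24 FREE]

Answer: [0-4 ALLOC][5-5 FREE][6-12 ALLOC][13-24 FREE]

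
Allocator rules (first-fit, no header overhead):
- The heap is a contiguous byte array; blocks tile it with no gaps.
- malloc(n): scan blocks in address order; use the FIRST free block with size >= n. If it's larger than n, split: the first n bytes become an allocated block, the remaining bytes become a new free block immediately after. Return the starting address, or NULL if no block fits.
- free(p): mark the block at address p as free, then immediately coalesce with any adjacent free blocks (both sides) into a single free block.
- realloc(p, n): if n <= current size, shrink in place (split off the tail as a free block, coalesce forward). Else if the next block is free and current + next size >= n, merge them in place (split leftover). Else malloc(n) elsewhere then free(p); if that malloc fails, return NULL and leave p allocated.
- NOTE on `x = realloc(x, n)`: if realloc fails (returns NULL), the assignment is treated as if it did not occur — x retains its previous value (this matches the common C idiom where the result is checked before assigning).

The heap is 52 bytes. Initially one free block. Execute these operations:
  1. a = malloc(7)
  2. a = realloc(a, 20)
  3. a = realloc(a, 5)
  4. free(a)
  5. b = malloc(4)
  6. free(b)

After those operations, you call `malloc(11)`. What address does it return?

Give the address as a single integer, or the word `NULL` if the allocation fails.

Answer: 0

Derivation:
Op 1: a = malloc(7) -> a = 0; heap: [0-6 ALLOC][7-51 FREE]
Op 2: a = realloc(a, 20) -> a = 0; heap: [0-19 ALLOC][20-51 FREE]
Op 3: a = realloc(a, 5) -> a = 0; heap: [0-4 ALLOC][5-51 FREE]
Op 4: free(a) -> (freed a); heap: [0-51 FREE]
Op 5: b = malloc(4) -> b = 0; heap: [0-3 ALLOC][4-51 FREE]
Op 6: free(b) -> (freed b); heap: [0-51 FREE]
malloc(11): first-fit scan over [0-51 FREE] -> 0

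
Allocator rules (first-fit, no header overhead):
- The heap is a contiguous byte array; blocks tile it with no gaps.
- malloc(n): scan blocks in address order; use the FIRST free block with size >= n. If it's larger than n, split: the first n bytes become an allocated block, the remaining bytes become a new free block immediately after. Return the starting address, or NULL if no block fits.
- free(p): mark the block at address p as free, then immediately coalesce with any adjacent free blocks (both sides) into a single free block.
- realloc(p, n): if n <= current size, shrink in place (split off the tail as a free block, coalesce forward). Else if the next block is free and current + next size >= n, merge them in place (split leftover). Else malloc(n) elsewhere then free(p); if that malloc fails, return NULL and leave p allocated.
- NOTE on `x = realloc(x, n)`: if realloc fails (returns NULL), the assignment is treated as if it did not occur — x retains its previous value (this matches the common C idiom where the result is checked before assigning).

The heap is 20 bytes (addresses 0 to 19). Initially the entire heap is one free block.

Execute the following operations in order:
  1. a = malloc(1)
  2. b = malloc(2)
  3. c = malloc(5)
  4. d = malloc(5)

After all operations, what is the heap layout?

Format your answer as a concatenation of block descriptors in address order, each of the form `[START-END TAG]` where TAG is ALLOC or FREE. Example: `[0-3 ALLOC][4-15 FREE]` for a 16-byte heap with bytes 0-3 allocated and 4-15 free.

Op 1: a = malloc(1) -> a = 0; heap: [0-0 ALLOC][1-19 FREE]
Op 2: b = malloc(2) -> b = 1; heap: [0-0 ALLOC][1-2 ALLOC][3-19 FREE]
Op 3: c = malloc(5) -> c = 3; heap: [0-0 ALLOC][1-2 ALLOC][3-7 ALLOC][8-19 FREE]
Op 4: d = malloc(5) -> d = 8; heap: [0-0 ALLOC][1-2 ALLOC][3-7 ALLOC][8-12 ALLOC][13-19 FREE]

Answer: [0-0 ALLOC][1-2 ALLOC][3-7 ALLOC][8-12 ALLOC][13-19 FREE]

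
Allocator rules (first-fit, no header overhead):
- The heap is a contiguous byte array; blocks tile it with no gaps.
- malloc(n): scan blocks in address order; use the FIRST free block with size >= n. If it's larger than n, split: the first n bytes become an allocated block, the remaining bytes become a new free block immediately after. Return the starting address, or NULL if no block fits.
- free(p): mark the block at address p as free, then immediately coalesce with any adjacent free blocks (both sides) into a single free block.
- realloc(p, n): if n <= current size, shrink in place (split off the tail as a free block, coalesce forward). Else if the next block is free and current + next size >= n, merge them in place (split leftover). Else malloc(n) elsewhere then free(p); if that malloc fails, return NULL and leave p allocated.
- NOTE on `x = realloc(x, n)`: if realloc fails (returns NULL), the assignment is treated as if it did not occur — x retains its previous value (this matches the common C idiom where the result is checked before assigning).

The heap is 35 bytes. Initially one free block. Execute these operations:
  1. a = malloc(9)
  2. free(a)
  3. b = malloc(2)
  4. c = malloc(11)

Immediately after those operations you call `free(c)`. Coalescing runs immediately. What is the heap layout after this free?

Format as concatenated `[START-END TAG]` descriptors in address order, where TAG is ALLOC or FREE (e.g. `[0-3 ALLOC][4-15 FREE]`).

Answer: [0-1 ALLOC][2-34 FREE]

Derivation:
Op 1: a = malloc(9) -> a = 0; heap: [0-8 ALLOC][9-34 FREE]
Op 2: free(a) -> (freed a); heap: [0-34 FREE]
Op 3: b = malloc(2) -> b = 0; heap: [0-1 ALLOC][2-34 FREE]
Op 4: c = malloc(11) -> c = 2; heap: [0-1 ALLOC][2-12 ALLOC][13-34 FREE]
free(c): c = 2 -> block [2-12 ALLOC]; mark free, coalesce with adjacent free neighbors -> [0-1 ALLOC][2-34 FREE]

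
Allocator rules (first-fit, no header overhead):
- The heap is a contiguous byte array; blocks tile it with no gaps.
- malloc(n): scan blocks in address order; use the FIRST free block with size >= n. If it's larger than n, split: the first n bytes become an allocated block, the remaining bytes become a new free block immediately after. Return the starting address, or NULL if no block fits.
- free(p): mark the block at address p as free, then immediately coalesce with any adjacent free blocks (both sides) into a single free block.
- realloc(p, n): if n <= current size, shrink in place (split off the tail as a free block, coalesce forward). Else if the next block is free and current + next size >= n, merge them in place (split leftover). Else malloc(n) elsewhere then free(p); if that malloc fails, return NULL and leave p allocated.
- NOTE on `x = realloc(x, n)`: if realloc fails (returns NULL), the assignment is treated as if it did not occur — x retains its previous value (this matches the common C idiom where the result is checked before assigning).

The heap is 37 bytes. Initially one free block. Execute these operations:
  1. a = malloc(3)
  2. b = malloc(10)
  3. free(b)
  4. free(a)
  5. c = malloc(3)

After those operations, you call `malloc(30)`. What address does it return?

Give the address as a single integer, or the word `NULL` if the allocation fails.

Op 1: a = malloc(3) -> a = 0; heap: [0-2 ALLOC][3-36 FREE]
Op 2: b = malloc(10) -> b = 3; heap: [0-2 ALLOC][3-12 ALLOC][13-36 FREE]
Op 3: free(b) -> (freed b); heap: [0-2 ALLOC][3-36 FREE]
Op 4: free(a) -> (freed a); heap: [0-36 FREE]
Op 5: c = malloc(3) -> c = 0; heap: [0-2 ALLOC][3-36 FREE]
malloc(30): first-fit scan over [0-2 ALLOC][3-36 FREE] -> 3

Answer: 3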